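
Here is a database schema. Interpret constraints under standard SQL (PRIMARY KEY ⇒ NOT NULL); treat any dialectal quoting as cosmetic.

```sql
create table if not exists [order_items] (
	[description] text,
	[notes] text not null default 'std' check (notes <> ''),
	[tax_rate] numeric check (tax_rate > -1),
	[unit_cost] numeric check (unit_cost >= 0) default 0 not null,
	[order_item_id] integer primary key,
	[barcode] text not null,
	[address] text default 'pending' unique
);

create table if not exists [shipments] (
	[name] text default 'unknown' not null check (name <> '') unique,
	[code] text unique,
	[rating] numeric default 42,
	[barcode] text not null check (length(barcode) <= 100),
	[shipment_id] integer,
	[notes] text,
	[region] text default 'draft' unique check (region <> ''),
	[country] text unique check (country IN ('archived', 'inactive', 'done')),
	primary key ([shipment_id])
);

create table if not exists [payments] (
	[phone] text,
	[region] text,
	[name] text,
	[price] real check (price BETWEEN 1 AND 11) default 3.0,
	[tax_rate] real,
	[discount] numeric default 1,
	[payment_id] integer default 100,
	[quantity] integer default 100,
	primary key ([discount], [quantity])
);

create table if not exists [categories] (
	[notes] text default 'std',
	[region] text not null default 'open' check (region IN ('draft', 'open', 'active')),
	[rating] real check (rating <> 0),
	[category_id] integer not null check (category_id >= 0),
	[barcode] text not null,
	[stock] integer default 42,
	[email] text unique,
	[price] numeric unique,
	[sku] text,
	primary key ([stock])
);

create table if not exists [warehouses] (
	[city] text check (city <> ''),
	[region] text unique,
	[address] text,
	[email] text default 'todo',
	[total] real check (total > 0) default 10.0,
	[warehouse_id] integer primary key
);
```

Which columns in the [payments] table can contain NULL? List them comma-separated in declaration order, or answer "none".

phone, region, name, price, tax_rate, payment_id

- phone: no NOT NULL constraint applies → nullable.
- region: no NOT NULL constraint applies → nullable.
- name: no NOT NULL constraint applies → nullable.
- price: CHECK does not forbid NULL (a CHECK constraint passes when its expression is NULL) → nullable.
- tax_rate: no NOT NULL constraint applies → nullable.
- discount: part of the PRIMARY KEY, which implies NOT NULL → not nullable.
- payment_id: DEFAULT only fills an omitted column; an explicit NULL is still allowed → nullable.
- quantity: part of the PRIMARY KEY, which implies NOT NULL → not nullable.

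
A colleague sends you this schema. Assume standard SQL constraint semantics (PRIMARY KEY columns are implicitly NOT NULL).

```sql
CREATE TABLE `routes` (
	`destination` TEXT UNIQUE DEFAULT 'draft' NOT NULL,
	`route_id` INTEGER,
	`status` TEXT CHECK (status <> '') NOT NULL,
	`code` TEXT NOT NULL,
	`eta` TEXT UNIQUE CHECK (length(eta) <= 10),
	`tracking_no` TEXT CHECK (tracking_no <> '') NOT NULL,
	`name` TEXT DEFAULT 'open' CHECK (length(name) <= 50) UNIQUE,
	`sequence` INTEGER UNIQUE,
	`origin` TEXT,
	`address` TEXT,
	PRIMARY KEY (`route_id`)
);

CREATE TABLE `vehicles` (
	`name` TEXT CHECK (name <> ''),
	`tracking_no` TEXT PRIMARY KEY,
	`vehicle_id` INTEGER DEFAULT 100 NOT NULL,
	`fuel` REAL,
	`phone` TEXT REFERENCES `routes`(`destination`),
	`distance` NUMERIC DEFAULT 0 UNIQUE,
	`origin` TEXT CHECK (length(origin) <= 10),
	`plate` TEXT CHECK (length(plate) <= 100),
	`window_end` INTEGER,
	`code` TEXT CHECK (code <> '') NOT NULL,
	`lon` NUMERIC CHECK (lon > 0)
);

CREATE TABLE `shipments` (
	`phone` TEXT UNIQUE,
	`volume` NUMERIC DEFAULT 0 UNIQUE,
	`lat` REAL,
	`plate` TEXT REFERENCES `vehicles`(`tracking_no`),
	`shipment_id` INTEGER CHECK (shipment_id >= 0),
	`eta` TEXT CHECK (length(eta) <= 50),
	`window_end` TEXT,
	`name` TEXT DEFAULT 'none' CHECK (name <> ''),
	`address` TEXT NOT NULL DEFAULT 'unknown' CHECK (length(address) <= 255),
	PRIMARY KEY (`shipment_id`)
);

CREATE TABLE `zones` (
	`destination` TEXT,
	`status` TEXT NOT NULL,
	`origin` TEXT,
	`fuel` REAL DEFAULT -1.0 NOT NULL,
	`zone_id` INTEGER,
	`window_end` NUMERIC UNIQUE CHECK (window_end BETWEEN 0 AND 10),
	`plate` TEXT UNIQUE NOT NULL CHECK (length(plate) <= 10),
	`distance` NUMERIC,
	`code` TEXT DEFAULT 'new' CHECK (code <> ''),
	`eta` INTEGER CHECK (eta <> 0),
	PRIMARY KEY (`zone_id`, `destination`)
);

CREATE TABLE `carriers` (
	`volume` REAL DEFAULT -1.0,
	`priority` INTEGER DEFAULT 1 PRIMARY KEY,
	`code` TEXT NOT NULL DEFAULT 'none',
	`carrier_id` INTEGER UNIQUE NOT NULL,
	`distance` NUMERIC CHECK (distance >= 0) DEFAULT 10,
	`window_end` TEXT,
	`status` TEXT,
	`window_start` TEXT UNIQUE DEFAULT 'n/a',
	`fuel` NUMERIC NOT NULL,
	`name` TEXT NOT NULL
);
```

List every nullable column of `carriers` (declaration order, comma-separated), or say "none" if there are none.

- volume: DEFAULT only fills an omitted column; an explicit NULL is still allowed → nullable.
- priority: part of the PRIMARY KEY, which implies NOT NULL → not nullable.
- code: declared NOT NULL → not nullable.
- carrier_id: declared NOT NULL → not nullable.
- distance: CHECK does not forbid NULL (a CHECK constraint passes when its expression is NULL) → nullable.
- window_end: no NOT NULL constraint applies → nullable.
- status: no NOT NULL constraint applies → nullable.
- window_start: UNIQUE does not imply NOT NULL → nullable.
- fuel: declared NOT NULL → not nullable.
- name: declared NOT NULL → not nullable.

volume, distance, window_end, status, window_start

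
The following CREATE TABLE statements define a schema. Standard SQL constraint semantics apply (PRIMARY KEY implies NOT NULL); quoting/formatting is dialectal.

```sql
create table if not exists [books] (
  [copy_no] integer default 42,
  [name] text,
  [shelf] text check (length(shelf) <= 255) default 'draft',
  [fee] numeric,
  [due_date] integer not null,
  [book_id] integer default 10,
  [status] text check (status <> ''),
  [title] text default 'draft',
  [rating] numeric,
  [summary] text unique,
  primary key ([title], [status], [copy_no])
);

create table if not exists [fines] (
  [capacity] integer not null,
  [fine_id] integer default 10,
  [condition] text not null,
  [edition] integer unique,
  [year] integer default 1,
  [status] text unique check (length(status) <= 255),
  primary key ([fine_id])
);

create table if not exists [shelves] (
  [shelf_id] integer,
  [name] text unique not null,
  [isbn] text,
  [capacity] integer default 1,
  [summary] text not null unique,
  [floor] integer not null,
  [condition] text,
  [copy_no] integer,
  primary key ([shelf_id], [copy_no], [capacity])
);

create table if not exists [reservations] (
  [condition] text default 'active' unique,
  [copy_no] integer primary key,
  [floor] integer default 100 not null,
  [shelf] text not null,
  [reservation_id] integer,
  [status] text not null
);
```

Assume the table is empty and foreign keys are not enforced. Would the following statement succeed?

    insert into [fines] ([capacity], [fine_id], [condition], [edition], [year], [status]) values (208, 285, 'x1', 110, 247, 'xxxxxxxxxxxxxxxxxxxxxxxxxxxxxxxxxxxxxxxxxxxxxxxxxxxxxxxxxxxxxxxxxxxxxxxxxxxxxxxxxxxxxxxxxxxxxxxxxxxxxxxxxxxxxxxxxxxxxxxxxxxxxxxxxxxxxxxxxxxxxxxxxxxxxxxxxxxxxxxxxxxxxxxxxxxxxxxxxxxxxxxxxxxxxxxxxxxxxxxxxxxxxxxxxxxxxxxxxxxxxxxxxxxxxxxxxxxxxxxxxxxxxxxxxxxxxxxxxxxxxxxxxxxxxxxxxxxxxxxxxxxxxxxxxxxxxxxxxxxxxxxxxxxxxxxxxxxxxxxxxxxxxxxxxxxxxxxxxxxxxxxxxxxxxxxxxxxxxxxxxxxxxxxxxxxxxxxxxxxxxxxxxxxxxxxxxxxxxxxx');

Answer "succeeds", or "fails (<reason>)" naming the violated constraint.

fails (CHECK on status)

The value 'xxxxxxxxxxxxxxxxxxxxxxxxxxxxxxxxxxxxxxxxxxxxxxxxxxxxxxxxxxxxxxxxxxxxxxxxxxxxxxxxxxxxxxxxxxxxxxxxxxxxxxxxxxxxxxxxxxxxxxxxxxxxxxxxxxxxxxxxxxxxxxxxxxxxxxxxxxxxxxxxxxxxxxxxxxxxxxxxxxxxxxxxxxxxxxxxxxxxxxxxxxxxxxxxxxxxxxxxxxxxxxxxxxxxxxxxxxxxxxxxxxxxxxxxxxxxxxxxxxxxxxxxxxxxxxxxxxxxxxxxxxxxxxxxxxxxxxxxxxxxxxxxxxxxxxxxxxxxxxxxxxxxxxxxxxxxxxxxxxxxxxxxxxxxxxxxxxxxxxxxxxxxxxxxxxxxxxxxxxxxxxxxxxxxxxxxxxxxxxxx' for status violates CHECK (length(status) <= 255).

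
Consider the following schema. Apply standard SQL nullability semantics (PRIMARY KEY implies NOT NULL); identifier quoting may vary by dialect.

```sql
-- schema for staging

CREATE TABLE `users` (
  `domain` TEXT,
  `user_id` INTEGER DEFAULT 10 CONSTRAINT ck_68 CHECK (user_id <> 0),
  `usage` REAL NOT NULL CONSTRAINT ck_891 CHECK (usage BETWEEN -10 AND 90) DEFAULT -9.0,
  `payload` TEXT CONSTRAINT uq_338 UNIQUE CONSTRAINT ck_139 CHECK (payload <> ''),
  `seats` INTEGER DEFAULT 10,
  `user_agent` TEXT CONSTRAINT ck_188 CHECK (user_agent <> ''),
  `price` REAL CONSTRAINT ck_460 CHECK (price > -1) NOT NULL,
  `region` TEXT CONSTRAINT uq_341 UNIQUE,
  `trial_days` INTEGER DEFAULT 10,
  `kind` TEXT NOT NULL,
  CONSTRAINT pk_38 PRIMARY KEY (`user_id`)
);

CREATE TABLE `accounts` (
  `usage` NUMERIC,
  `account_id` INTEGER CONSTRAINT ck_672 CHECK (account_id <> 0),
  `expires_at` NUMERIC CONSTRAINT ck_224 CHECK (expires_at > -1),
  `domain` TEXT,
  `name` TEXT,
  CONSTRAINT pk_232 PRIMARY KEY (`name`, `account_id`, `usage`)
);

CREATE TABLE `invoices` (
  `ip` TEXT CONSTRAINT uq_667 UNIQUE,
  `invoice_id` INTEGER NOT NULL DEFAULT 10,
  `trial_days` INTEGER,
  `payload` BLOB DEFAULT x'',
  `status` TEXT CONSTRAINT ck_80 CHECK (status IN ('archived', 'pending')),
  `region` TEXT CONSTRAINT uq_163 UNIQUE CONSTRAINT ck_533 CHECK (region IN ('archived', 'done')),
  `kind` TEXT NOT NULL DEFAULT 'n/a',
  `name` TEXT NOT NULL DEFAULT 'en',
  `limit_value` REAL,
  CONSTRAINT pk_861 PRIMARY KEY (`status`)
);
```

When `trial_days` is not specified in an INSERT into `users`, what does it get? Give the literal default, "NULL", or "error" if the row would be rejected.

10

trial_days has an explicit DEFAULT 10.
When the column is omitted from an INSERT, that default is used.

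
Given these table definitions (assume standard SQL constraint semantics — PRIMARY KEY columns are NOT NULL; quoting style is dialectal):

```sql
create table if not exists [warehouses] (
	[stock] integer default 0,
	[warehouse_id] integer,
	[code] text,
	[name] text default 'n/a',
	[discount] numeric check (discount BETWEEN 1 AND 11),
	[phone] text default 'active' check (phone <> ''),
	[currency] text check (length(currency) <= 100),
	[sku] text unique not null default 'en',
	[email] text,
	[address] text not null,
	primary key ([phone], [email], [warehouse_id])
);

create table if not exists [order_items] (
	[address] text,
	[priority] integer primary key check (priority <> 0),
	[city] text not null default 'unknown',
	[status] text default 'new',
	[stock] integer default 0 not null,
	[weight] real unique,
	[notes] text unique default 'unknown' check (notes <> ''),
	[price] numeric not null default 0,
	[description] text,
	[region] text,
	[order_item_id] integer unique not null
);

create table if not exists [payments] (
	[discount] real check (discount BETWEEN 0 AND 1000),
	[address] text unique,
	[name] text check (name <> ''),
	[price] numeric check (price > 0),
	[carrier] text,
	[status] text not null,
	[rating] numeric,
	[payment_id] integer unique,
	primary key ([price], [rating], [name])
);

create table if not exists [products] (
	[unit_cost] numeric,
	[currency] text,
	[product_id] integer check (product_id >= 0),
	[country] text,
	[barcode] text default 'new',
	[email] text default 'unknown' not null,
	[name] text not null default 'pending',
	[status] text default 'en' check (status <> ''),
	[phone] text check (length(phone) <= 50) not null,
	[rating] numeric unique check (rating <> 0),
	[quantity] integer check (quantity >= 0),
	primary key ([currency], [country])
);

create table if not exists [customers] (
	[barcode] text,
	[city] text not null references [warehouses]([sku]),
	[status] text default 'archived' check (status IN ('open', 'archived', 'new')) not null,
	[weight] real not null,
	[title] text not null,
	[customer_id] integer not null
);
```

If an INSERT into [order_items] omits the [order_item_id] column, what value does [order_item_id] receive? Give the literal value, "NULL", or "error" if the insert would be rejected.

error

order_item_id has no DEFAULT clause.
Omitting it would insert NULL, but it is declared NOT NULL, so the INSERT fails.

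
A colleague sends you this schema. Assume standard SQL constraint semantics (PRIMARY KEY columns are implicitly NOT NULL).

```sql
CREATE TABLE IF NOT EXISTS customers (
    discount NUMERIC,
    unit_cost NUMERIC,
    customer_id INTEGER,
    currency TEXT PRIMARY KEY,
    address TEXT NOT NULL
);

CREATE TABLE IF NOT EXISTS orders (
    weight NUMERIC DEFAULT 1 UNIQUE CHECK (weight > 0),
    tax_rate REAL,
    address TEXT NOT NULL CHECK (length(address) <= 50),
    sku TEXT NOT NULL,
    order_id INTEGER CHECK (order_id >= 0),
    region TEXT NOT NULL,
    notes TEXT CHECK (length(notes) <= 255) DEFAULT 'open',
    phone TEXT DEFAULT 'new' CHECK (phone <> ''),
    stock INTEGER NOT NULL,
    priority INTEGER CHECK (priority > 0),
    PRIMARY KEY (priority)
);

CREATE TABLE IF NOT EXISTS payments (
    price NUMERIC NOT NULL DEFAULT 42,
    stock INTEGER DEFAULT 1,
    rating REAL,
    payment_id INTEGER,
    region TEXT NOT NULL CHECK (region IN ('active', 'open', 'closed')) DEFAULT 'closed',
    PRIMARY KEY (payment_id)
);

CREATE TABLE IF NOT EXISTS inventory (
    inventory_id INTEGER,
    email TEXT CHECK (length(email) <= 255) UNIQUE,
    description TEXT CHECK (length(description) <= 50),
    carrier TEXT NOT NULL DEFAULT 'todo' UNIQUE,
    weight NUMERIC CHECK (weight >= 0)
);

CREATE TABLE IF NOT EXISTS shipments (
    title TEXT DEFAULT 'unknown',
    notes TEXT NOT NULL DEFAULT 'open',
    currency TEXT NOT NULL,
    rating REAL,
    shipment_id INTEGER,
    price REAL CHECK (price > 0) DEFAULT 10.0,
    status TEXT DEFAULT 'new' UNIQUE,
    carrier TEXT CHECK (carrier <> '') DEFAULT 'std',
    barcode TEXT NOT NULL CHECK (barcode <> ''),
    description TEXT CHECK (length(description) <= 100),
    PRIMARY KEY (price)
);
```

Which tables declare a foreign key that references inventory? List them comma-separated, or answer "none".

none

No REFERENCES clause anywhere in the schema names inventory.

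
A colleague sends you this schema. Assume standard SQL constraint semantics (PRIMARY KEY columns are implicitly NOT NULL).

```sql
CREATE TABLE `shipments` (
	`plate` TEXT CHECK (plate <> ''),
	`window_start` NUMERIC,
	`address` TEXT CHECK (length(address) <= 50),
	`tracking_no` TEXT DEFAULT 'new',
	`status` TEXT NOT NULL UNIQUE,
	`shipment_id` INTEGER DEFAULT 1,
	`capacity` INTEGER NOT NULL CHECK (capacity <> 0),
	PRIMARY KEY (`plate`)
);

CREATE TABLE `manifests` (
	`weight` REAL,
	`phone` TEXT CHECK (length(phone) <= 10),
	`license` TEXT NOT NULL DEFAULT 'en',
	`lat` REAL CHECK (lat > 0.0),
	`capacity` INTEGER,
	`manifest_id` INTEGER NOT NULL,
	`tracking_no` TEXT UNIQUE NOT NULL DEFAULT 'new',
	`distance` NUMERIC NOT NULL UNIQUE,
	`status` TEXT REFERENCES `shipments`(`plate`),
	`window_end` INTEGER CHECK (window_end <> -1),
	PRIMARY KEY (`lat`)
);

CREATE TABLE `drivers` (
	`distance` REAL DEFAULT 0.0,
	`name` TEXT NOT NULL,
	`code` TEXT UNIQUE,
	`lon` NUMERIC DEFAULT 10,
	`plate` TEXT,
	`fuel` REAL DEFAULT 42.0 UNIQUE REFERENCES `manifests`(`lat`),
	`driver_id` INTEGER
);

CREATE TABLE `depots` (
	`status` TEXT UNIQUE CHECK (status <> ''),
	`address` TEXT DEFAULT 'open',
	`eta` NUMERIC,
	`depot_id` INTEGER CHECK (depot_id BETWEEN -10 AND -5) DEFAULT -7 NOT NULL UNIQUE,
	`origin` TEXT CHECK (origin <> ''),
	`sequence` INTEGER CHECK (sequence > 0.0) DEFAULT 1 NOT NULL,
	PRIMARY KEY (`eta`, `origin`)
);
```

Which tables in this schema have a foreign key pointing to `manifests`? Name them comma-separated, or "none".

drivers

- drivers.fuel references manifests(lat).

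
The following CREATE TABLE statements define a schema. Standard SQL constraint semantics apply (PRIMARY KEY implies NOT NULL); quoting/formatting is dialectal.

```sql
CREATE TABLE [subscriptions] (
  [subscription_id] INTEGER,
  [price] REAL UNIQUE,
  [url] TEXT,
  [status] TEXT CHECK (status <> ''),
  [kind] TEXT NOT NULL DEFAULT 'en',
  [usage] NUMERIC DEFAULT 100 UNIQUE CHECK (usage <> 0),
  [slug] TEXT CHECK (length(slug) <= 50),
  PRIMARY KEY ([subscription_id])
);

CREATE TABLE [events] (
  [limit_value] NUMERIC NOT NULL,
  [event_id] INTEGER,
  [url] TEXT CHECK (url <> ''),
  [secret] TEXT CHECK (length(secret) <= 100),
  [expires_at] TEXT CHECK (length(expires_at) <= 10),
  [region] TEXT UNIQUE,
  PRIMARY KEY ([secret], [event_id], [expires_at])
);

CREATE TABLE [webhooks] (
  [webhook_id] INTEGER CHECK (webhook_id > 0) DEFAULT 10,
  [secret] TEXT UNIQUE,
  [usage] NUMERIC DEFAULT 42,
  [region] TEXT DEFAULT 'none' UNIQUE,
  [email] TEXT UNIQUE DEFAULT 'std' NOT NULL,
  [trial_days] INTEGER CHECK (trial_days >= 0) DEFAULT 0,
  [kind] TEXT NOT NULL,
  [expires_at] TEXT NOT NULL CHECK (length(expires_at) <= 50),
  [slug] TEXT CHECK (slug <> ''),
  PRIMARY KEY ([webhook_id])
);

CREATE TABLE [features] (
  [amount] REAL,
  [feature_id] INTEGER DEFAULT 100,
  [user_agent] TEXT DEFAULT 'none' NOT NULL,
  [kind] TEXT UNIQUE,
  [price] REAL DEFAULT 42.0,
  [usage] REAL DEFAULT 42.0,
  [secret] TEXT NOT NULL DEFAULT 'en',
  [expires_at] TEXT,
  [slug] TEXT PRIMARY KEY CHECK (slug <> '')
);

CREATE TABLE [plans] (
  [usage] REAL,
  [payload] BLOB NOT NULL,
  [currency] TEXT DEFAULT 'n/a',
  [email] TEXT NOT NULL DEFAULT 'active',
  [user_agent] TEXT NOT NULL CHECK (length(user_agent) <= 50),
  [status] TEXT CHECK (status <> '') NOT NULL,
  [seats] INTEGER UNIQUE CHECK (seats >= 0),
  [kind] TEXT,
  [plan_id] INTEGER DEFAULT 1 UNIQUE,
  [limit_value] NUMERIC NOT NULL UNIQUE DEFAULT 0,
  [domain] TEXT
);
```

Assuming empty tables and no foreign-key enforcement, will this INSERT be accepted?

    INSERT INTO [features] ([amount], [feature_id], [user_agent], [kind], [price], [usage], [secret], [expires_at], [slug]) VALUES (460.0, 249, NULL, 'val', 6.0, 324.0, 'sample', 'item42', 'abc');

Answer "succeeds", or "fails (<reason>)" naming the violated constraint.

fails (NOT NULL on user_agent)

user_agent is explicitly set to NULL, but user_agent is declared NOT NULL.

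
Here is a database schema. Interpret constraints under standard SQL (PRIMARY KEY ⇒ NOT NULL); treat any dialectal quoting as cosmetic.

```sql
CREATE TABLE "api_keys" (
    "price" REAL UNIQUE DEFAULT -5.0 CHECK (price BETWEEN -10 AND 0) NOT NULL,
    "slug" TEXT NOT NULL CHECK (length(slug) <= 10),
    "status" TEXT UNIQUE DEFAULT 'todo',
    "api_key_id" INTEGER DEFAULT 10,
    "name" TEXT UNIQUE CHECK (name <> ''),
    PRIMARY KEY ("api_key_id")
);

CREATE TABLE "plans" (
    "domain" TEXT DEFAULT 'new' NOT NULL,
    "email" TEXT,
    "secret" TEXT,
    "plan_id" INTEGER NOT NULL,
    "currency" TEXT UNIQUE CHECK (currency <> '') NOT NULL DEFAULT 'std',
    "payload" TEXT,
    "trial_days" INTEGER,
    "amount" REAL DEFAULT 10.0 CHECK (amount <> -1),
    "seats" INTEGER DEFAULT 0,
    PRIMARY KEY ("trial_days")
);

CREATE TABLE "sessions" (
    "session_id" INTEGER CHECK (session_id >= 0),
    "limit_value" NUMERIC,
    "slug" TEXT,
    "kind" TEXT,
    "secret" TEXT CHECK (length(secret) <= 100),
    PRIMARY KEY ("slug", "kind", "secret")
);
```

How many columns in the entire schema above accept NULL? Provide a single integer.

9

api_keys: 2 nullable (status, name — PK (api_key_id) and explicit NOT NULL columns excluded).
plans: 5 nullable (email, secret, payload, amount, seats — PK (trial_days) and explicit NOT NULL columns excluded).
sessions: 2 nullable (session_id, limit_value — PK (slug, kind, secret) and explicit NOT NULL columns excluded).
Total: 2 + 5 + 2 = 9.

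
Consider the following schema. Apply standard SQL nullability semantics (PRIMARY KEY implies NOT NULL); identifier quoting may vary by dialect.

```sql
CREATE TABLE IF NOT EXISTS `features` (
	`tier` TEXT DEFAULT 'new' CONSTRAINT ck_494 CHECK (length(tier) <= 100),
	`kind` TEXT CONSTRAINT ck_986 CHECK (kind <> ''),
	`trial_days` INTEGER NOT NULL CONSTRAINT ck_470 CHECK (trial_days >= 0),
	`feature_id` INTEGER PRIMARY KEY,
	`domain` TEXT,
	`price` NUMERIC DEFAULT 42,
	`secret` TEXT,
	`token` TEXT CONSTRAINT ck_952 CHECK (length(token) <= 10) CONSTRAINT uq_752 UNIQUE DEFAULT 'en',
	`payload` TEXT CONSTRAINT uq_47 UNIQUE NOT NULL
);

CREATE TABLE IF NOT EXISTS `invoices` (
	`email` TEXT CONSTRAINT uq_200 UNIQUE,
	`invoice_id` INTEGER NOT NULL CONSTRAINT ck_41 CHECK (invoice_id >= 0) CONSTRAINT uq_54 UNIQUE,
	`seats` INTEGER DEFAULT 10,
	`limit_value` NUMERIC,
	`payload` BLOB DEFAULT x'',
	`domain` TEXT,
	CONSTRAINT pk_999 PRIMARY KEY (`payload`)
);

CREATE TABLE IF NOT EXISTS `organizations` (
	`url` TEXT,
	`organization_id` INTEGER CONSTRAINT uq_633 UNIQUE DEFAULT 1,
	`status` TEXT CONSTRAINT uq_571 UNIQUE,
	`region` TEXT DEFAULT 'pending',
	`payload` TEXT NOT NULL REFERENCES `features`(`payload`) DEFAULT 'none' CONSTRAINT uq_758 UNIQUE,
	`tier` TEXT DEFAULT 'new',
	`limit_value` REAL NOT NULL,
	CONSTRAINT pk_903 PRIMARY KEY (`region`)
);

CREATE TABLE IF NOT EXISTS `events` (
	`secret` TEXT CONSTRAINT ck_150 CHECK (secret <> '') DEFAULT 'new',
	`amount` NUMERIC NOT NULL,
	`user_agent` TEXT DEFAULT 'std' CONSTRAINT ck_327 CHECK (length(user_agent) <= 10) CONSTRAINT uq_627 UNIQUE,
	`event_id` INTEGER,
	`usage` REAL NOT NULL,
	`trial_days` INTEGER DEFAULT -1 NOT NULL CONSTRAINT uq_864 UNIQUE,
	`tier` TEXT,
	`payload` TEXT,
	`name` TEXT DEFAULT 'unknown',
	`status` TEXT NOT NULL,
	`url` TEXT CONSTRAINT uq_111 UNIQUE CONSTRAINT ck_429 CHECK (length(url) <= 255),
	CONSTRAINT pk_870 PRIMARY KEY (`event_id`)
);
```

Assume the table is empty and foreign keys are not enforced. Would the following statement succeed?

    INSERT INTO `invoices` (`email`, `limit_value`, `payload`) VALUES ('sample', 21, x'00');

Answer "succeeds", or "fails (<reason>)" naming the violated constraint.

fails (NOT NULL on invoice_id)

invoice_id is omitted from the column list and has no DEFAULT, so it would receive NULL.
But invoice_id is declared NOT NULL.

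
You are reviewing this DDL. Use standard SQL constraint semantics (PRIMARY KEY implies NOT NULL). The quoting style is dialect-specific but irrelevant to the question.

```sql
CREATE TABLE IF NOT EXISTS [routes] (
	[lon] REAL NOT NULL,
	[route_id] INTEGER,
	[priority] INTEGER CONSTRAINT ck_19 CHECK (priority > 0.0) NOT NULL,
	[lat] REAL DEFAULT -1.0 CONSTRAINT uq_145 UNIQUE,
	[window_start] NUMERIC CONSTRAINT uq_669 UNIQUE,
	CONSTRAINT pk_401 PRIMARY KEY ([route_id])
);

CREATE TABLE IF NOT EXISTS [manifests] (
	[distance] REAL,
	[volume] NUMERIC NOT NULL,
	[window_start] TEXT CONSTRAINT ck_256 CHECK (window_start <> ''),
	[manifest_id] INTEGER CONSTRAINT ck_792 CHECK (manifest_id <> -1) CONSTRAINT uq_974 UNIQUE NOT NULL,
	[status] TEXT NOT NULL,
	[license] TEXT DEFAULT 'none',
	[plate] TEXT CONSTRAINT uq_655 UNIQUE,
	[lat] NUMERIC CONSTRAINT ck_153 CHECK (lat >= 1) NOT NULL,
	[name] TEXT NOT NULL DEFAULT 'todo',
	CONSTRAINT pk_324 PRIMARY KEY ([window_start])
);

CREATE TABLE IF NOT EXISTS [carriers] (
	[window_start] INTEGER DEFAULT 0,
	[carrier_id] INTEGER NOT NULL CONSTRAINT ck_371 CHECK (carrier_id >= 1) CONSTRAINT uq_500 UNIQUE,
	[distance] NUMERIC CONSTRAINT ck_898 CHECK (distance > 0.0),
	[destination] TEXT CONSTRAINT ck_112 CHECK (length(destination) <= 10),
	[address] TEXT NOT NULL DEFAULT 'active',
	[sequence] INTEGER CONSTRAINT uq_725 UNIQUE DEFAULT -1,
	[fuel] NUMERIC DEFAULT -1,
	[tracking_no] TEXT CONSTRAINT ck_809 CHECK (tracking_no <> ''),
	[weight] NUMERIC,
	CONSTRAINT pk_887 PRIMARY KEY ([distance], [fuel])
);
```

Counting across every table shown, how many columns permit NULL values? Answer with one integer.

routes: 2 nullable (lat, window_start — PK (route_id) and explicit NOT NULL columns excluded).
manifests: 3 nullable (distance, license, plate — PK (window_start) and explicit NOT NULL columns excluded).
carriers: 5 nullable (window_start, destination, sequence, tracking_no, weight — PK (distance, fuel) and explicit NOT NULL columns excluded).
Total: 2 + 3 + 5 = 10.

10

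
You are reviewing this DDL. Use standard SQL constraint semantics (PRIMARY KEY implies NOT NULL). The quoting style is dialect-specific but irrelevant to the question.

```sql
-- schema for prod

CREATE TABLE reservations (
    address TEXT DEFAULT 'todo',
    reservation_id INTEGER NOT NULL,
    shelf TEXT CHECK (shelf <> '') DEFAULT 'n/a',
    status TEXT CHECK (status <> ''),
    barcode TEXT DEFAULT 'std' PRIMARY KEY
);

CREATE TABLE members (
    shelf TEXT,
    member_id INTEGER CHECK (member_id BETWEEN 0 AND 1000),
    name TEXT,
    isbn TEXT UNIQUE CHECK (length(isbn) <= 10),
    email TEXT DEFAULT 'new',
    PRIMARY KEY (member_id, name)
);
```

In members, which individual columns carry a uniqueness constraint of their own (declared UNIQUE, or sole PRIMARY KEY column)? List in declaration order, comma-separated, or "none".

isbn

- shelf: no UNIQUE or single-column PK constraint.
- member_id: part of a composite PRIMARY KEY — only the tuple is unique, not this column on its own.
- name: part of a composite PRIMARY KEY — only the tuple is unique, not this column on its own.
- isbn: declared UNIQUE → unique.
- email: no UNIQUE or single-column PK constraint.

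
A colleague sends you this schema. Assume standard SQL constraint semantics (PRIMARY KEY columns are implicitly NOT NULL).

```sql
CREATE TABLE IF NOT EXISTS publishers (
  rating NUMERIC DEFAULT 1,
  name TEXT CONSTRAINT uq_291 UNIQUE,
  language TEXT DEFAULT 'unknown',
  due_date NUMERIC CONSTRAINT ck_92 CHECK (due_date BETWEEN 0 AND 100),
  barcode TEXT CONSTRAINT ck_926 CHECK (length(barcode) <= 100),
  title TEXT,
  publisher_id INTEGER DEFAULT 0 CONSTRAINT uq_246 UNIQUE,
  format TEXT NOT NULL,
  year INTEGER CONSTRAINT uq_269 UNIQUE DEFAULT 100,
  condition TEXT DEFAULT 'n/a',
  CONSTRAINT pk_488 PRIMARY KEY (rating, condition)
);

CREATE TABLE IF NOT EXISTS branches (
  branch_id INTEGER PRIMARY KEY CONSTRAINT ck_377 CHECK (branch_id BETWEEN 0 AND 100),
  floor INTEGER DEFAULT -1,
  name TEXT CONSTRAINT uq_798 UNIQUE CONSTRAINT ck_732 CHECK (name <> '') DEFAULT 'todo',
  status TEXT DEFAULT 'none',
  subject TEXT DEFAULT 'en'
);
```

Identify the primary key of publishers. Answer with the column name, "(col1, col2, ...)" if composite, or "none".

(rating, condition)

A table-level PRIMARY KEY clause names 2 columns: rating, condition.
This is a composite key — the combination is unique, not each column individually.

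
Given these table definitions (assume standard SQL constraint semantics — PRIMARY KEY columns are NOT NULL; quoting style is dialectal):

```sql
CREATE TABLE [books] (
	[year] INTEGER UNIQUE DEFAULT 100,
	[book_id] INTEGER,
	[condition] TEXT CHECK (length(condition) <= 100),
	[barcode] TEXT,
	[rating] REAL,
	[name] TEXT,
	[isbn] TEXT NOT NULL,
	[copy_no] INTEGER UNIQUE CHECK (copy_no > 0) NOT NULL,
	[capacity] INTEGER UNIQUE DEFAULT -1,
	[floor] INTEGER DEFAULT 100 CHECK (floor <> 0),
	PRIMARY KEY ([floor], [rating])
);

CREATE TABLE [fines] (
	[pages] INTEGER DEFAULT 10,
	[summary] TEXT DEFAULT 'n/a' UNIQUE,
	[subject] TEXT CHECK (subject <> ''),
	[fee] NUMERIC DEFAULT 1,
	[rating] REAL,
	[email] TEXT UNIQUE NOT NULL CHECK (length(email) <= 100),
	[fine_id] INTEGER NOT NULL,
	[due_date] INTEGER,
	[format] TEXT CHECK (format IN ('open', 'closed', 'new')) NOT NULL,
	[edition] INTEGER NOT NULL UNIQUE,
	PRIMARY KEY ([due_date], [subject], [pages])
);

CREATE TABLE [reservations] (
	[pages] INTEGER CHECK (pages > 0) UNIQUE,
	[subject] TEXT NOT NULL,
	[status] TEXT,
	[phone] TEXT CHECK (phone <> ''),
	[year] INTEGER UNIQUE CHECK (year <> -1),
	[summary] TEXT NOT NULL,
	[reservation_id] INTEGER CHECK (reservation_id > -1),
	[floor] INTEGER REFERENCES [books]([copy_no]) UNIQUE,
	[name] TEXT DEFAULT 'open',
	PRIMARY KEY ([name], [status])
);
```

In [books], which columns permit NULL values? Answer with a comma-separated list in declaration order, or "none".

- year: UNIQUE does not imply NOT NULL → nullable.
- book_id: no NOT NULL constraint applies → nullable.
- condition: CHECK does not forbid NULL (a CHECK constraint passes when its expression is NULL) → nullable.
- barcode: no NOT NULL constraint applies → nullable.
- rating: part of the PRIMARY KEY, which implies NOT NULL → not nullable.
- name: no NOT NULL constraint applies → nullable.
- isbn: declared NOT NULL → not nullable.
- copy_no: declared NOT NULL → not nullable.
- capacity: UNIQUE does not imply NOT NULL → nullable.
- floor: part of the PRIMARY KEY, which implies NOT NULL → not nullable.

year, book_id, condition, barcode, name, capacity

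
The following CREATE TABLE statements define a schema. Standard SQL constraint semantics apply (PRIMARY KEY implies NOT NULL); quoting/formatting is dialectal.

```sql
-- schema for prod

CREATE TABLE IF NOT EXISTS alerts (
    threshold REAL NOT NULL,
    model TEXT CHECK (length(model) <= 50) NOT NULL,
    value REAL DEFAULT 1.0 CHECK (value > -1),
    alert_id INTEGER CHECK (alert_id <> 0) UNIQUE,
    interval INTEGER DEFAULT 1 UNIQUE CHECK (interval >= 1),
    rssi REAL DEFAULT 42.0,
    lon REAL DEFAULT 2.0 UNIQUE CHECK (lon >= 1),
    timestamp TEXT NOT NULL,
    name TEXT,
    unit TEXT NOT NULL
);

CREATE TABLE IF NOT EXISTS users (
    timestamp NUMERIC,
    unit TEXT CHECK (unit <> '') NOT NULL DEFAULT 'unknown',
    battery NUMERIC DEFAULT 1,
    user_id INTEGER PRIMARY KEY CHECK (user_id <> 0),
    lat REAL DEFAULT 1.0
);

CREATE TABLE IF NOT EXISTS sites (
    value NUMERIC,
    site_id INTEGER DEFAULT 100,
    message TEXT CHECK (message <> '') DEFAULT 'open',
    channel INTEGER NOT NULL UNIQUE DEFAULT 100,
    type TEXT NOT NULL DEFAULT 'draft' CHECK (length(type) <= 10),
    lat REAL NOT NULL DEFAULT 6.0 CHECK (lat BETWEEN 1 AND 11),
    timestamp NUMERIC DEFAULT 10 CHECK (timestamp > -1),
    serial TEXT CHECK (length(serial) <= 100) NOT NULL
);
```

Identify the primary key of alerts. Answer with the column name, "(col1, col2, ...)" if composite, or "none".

none

No column is declared PRIMARY KEY inline, and there is no table-level PRIMARY KEY clause in alerts.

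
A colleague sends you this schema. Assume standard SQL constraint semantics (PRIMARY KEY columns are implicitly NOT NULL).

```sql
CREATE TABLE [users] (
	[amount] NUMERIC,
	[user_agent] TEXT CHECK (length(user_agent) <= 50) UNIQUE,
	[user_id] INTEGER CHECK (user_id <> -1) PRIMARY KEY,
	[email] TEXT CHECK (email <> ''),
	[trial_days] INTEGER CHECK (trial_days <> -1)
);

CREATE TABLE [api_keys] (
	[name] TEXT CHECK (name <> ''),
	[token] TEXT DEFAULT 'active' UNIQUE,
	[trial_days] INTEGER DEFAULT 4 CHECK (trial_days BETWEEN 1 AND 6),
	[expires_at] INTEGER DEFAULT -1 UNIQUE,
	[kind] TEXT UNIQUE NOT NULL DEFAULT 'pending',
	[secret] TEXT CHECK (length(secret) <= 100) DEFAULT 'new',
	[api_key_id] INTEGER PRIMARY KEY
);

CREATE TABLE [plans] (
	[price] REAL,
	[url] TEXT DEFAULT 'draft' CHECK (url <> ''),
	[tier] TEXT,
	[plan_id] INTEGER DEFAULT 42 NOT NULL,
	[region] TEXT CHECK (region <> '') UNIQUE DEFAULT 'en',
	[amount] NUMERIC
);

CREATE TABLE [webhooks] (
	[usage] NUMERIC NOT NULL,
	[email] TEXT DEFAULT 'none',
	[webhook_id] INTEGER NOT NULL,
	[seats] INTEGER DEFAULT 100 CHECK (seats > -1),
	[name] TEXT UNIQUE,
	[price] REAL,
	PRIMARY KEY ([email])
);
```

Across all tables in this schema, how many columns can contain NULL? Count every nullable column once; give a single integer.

users: 4 nullable (amount, user_agent, email, trial_days — PK (user_id) and explicit NOT NULL columns excluded).
api_keys: 5 nullable (name, token, trial_days, expires_at, secret — PK (api_key_id) and explicit NOT NULL columns excluded).
plans: 5 nullable (price, url, tier, region, amount — PK none and explicit NOT NULL columns excluded).
webhooks: 3 nullable (seats, name, price — PK (email) and explicit NOT NULL columns excluded).
Total: 4 + 5 + 5 + 3 = 17.

17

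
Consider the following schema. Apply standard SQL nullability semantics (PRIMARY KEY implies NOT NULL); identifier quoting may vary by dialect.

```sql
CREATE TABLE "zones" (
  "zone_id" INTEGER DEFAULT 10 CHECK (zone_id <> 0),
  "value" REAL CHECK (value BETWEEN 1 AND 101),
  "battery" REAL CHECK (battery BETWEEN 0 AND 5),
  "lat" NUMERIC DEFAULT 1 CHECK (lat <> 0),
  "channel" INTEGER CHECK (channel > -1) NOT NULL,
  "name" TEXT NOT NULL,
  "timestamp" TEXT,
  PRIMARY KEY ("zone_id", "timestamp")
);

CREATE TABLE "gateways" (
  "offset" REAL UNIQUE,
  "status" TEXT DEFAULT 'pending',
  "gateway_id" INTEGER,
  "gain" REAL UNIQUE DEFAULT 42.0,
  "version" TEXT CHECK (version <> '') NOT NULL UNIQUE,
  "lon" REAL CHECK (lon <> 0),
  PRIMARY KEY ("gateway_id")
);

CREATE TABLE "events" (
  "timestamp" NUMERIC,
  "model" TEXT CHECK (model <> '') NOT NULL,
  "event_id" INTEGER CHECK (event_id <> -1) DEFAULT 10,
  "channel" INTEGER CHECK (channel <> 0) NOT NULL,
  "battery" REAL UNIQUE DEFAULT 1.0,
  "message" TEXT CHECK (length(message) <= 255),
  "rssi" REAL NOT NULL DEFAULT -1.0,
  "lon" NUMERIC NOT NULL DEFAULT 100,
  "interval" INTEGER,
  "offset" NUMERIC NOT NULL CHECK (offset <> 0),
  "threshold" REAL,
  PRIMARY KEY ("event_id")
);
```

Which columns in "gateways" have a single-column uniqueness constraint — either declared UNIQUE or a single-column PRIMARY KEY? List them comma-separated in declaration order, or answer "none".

- offset: declared UNIQUE → unique.
- status: no UNIQUE or single-column PK constraint.
- gateway_id: single-column PRIMARY KEY → unique.
- gain: declared UNIQUE → unique.
- version: declared UNIQUE → unique.
- lon: no UNIQUE or single-column PK constraint.

offset, gateway_id, gain, version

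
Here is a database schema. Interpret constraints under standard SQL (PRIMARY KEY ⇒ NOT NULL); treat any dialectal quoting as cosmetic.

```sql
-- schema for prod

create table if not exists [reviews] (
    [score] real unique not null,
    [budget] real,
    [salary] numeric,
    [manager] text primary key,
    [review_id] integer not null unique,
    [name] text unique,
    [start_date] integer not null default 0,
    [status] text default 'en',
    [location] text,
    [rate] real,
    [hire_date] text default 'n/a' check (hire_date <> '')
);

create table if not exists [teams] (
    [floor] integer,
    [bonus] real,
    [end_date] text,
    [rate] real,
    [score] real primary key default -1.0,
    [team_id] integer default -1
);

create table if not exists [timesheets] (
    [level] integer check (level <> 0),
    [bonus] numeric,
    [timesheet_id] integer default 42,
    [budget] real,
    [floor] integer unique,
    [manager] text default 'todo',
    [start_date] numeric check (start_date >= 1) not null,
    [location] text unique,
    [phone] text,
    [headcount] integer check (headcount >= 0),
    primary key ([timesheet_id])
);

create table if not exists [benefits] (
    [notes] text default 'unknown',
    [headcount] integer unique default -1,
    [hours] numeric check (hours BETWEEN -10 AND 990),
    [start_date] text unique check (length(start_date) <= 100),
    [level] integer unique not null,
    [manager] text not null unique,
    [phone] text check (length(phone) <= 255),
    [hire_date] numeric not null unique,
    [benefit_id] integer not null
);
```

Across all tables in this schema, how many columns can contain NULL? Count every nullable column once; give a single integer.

25

reviews: 7 nullable (budget, salary, name, status, location, rate, hire_date — PK (manager) and explicit NOT NULL columns excluded).
teams: 5 nullable (floor, bonus, end_date, rate, team_id — PK (score) and explicit NOT NULL columns excluded).
timesheets: 8 nullable (level, bonus, budget, floor, manager, location, phone, headcount — PK (timesheet_id) and explicit NOT NULL columns excluded).
benefits: 5 nullable (notes, headcount, hours, start_date, phone — PK none and explicit NOT NULL columns excluded).
Total: 7 + 5 + 8 + 5 = 25.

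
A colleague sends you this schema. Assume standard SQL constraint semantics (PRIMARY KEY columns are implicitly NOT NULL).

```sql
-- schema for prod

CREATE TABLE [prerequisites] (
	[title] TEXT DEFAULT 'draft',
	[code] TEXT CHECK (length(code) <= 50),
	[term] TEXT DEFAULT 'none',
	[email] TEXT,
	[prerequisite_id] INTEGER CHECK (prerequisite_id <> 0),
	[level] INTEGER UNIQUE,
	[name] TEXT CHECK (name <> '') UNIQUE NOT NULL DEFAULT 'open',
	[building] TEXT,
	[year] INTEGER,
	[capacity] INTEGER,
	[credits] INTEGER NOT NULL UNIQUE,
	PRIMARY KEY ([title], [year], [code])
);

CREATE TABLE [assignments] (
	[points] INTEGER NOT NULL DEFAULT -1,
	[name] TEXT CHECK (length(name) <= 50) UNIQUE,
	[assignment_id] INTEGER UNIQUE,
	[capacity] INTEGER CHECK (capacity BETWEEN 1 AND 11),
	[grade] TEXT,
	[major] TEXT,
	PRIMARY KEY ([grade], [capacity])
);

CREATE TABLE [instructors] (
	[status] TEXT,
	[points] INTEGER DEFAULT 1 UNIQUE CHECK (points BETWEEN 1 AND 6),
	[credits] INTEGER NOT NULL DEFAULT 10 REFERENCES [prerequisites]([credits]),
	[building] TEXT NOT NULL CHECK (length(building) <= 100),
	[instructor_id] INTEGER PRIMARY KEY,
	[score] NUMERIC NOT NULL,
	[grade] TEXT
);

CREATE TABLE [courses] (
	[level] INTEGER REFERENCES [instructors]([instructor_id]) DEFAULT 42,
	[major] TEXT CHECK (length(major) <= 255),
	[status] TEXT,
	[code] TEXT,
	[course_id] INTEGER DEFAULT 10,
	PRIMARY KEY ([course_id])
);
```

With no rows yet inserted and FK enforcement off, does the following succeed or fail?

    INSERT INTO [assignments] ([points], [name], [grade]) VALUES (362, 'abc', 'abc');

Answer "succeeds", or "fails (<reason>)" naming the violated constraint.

fails (NOT NULL on capacity)

capacity is omitted from the column list and has no DEFAULT, so it would receive NULL.
But capacity is part of the PRIMARY KEY (implied NOT NULL).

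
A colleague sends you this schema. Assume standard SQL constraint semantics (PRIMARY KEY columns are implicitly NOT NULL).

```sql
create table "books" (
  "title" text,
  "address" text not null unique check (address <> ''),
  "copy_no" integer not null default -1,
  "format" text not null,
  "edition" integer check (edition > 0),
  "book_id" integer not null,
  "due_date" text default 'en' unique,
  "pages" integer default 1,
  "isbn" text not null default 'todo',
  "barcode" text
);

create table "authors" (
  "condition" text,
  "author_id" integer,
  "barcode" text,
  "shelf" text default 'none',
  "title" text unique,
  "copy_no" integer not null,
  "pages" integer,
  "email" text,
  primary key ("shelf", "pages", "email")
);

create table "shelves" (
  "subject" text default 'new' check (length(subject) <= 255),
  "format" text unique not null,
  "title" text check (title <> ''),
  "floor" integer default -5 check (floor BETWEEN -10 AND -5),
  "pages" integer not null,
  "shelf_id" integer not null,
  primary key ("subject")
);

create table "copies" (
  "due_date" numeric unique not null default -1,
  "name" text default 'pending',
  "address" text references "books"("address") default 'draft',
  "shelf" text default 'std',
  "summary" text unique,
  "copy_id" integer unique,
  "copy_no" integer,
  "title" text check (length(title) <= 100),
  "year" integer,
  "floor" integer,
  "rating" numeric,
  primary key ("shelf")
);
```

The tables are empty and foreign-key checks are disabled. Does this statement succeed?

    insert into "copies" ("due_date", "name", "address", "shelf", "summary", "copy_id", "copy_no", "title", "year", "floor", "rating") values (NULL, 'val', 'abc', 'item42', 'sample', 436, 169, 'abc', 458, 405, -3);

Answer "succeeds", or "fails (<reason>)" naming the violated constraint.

due_date is explicitly set to NULL, but due_date is declared NOT NULL.

fails (NOT NULL on due_date)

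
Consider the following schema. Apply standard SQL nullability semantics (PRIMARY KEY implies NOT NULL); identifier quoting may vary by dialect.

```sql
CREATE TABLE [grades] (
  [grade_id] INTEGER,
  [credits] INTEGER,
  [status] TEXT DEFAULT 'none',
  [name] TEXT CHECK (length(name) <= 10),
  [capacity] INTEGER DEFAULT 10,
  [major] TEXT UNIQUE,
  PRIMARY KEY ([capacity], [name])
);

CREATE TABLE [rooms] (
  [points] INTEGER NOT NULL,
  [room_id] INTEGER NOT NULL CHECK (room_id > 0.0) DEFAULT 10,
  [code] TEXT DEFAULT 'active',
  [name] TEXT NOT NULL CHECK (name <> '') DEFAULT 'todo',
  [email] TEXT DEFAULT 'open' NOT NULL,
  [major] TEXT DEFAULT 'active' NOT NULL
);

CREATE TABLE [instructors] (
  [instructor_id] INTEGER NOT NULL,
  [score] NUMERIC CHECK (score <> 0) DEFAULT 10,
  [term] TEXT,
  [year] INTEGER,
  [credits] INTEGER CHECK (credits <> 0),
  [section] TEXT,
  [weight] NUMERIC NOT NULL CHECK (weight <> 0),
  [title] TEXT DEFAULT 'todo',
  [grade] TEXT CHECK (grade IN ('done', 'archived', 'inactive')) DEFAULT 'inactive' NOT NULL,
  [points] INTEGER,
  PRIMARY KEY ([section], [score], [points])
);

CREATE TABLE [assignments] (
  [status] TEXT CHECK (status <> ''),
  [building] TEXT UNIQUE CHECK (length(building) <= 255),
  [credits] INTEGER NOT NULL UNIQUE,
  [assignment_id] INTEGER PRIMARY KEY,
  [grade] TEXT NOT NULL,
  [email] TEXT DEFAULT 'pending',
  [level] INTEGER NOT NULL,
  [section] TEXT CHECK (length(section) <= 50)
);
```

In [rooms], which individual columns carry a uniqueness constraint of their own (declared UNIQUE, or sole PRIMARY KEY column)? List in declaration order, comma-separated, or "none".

- points: no UNIQUE or single-column PK constraint.
- room_id: no UNIQUE or single-column PK constraint.
- code: no UNIQUE or single-column PK constraint.
- name: no UNIQUE or single-column PK constraint.
- email: no UNIQUE or single-column PK constraint.
- major: no UNIQUE or single-column PK constraint.

none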